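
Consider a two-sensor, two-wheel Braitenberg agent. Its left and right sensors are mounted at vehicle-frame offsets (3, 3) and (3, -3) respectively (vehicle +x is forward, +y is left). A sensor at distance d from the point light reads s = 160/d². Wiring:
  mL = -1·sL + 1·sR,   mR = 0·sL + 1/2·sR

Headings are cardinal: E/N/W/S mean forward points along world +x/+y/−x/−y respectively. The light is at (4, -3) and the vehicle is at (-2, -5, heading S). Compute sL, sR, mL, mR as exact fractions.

80/17 80/53 -2880/901 40/53

left sensor world pos  = (1, -8); dL² = 34
right sensor world pos = (-5, -8); dR² = 106
sL = 160/34 = 80/17
sR = 160/106 = 80/53
mL = -1·sL + 1·sR = -2880/901
mR = 0·sL + 1/2·sR = 40/53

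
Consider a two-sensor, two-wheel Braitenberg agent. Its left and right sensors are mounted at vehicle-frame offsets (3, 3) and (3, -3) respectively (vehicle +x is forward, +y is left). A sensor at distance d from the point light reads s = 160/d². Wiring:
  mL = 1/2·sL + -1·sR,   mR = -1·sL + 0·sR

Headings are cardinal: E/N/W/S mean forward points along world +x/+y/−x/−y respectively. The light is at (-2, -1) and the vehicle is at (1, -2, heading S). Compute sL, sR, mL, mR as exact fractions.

40/13 10 -110/13 -40/13

left sensor world pos  = (4, -5); dL² = 52
right sensor world pos = (-2, -5); dR² = 16
sL = 160/52 = 40/13
sR = 160/16 = 10
mL = 1/2·sL + -1·sR = -110/13
mR = -1·sL + 0·sR = -40/13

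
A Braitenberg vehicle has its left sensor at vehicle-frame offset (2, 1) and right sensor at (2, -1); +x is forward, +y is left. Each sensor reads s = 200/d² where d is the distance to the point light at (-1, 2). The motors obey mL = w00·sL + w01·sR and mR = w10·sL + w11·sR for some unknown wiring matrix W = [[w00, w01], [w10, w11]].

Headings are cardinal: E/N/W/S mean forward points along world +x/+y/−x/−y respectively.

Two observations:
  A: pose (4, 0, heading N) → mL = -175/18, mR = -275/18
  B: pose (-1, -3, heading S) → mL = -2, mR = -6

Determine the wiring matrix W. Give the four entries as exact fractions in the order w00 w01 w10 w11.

-1 1/2 -1 -1/2

obs A: pose=(4,0,N) → sL=25/2, sR=50/9, mL=-175/18, mR=-275/18
obs B: pose=(-1,-3,S) → sL=4, sR=4, mL=-2, mR=-6
sensor matrix S = [[25/2, 50/9], [4, 4]]; det S = 250/9
solve [mL_A; mL_B] = S·[w00; w01] and [mR_A; mR_B] = S·[w10; w11]:
  w00 = -1, w01 = 1/2, w10 = -1, w11 = -1/2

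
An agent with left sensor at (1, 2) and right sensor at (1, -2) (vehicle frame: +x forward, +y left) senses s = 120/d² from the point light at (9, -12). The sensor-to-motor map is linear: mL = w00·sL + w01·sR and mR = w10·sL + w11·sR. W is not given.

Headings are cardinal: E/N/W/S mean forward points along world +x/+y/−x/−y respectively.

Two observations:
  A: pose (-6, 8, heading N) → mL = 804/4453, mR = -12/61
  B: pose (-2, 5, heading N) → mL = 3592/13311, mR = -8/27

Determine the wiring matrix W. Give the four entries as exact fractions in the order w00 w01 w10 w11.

obs A: pose=(-6,8,N) → sL=12/73, sR=12/61, mL=804/4453, mR=-12/61
obs B: pose=(-2,5,N) → sL=120/493, sR=8/27, mL=3592/13311, mR=-8/27
sensor matrix S = [[12/73, 12/61], [120/493, 8/27]]; det S = 16256/19757961
solve [mL_A; mL_B] = S·[w00; w01] and [mR_A; mR_B] = S·[w10; w11]:
  w00 = 1/2, w01 = 1/2, w10 = 0, w11 = -1

1/2 1/2 0 -1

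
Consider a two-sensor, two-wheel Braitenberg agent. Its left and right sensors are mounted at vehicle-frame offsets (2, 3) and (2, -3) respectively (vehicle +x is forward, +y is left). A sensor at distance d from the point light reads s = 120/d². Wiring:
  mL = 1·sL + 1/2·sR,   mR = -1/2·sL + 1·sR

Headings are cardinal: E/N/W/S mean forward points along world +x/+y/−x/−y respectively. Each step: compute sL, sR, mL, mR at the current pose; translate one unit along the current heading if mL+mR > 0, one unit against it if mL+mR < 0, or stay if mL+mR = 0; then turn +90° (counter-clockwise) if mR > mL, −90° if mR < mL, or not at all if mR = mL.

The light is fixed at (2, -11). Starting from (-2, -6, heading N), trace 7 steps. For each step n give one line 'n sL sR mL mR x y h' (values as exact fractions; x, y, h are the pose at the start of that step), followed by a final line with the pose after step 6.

n=0: pose=(-2,-6,N); sL=60/49, sR=12/5; mL=594/245, mR=438/245; mL+mR=1032/245 → advance +1; mR−mL=-156/245 → turn -1·90°
n=1: pose=(-2,-5,E); sL=24/17, sR=120/13; mL=1332/221, mR=1884/221; mL+mR=3216/221 → advance +1; mR−mL=552/221 → turn +1·90°
n=2: pose=(-1,-5,N); sL=6/5, sR=15/8; mL=171/80, mR=51/40; mL+mR=273/80 → advance +1; mR−mL=-69/80 → turn -1·90°
n=3: pose=(-1,-4,E); sL=120/101, sR=120/17; mL=8100/1717, mR=11100/1717; mL+mR=19200/1717 → advance +1; mR−mL=3000/1717 → turn +1·90°
n=4: pose=(0,-4,N); sL=60/53, sR=60/41; mL=4050/2173, mR=1950/2173; mL+mR=6000/2173 → advance +1; mR−mL=-2100/2173 → turn -1·90°
n=5: pose=(0,-3,E); sL=120/121, sR=24/5; mL=2052/605, mR=2604/605; mL+mR=4656/605 → advance +1; mR−mL=552/605 → turn +1·90°
n=6: pose=(1,-3,N); sL=30/29, sR=15/13; mL=1215/754, mR=240/377; mL+mR=1695/754 → advance +1; mR−mL=-735/754 → turn -1·90°

0 60/49 12/5 594/245 438/245 -2 -6 N
1 24/17 120/13 1332/221 1884/221 -2 -5 E
2 6/5 15/8 171/80 51/40 -1 -5 N
3 120/101 120/17 8100/1717 11100/1717 -1 -4 E
4 60/53 60/41 4050/2173 1950/2173 0 -4 N
5 120/121 24/5 2052/605 2604/605 0 -3 E
6 30/29 15/13 1215/754 240/377 1 -3 N
final 1 -2 E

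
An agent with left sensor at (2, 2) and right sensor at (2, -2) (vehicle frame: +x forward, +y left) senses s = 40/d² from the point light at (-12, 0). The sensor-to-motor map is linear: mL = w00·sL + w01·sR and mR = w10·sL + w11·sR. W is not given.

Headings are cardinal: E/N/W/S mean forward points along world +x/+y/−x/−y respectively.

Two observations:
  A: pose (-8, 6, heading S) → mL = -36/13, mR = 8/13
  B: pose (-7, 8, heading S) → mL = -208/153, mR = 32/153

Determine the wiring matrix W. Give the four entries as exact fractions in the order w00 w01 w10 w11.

obs A: pose=(-8,6,S) → sL=10/13, sR=2, mL=-36/13, mR=8/13
obs B: pose=(-7,8,S) → sL=8/17, sR=8/9, mL=-208/153, mR=32/153
sensor matrix S = [[10/13, 2], [8/17, 8/9]]; det S = -512/1989
solve [mL_A; mL_B] = S·[w00; w01] and [mR_A; mR_B] = S·[w10; w11]:
  w00 = -1, w01 = -1, w10 = -1/2, w11 = 1/2

-1 -1 -1/2 1/2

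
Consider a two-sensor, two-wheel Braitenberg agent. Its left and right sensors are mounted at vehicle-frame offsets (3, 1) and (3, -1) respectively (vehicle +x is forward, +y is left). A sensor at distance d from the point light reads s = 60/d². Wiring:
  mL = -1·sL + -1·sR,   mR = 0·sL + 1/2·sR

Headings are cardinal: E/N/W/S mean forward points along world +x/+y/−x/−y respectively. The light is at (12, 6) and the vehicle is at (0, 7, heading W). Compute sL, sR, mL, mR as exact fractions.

left sensor world pos  = (-3, 6); dL² = 225
right sensor world pos = (-3, 8); dR² = 229
sL = 60/225 = 4/15
sR = 60/229 = 60/229
mL = -1·sL + -1·sR = -1816/3435
mR = 0·sL + 1/2·sR = 30/229

4/15 60/229 -1816/3435 30/229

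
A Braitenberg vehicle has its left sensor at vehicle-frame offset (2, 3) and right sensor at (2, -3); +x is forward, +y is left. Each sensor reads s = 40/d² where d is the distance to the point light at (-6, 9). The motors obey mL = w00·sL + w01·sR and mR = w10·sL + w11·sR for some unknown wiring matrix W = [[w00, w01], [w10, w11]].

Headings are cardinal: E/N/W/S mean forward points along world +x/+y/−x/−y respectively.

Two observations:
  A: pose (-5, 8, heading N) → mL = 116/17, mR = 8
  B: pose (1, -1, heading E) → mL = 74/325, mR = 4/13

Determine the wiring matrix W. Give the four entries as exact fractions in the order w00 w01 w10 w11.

obs A: pose=(-5,8,N) → sL=8, sR=40/17, mL=116/17, mR=8
obs B: pose=(1,-1,E) → sL=4/13, sR=4/25, mL=74/325, mR=4/13
sensor matrix S = [[8, 40/17], [4/13, 4/25]]; det S = 3072/5525
solve [mL_A; mL_B] = S·[w00; w01] and [mR_A; mR_B] = S·[w10; w11]:
  w00 = 1, w01 = -1/2, w10 = 1, w11 = 0

1 -1/2 1 0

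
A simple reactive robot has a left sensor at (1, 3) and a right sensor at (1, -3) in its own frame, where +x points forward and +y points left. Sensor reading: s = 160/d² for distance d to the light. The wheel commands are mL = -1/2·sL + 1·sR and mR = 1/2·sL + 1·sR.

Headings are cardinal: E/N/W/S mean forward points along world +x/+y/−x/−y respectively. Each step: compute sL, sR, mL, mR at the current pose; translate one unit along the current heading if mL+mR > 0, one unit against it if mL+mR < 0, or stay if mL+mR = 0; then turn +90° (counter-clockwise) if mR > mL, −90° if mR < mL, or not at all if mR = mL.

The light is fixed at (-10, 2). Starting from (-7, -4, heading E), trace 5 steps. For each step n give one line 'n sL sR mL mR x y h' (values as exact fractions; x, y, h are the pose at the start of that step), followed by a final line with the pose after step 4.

0 32/5 160/97 -752/485 2352/485 -7 -4 E
1 80/13 80/37 -440/481 2520/481 -6 -4 N
2 160/73 160/13 10640/949 12720/949 -6 -3 W
3 20/9 40/9 10/3 50/9 -7 -3 S
4 32/5 160/97 -752/485 2352/485 -7 -4 E
final -6 -4 N

n=0: pose=(-7,-4,E); sL=32/5, sR=160/97; mL=-752/485, mR=2352/485; mL+mR=320/97 → advance +1; mR−mL=32/5 → turn +1·90°
n=1: pose=(-6,-4,N); sL=80/13, sR=80/37; mL=-440/481, mR=2520/481; mL+mR=160/37 → advance +1; mR−mL=80/13 → turn +1·90°
n=2: pose=(-6,-3,W); sL=160/73, sR=160/13; mL=10640/949, mR=12720/949; mL+mR=320/13 → advance +1; mR−mL=160/73 → turn +1·90°
n=3: pose=(-7,-3,S); sL=20/9, sR=40/9; mL=10/3, mR=50/9; mL+mR=80/9 → advance +1; mR−mL=20/9 → turn +1·90°
n=4: pose=(-7,-4,E); sL=32/5, sR=160/97; mL=-752/485, mR=2352/485; mL+mR=320/97 → advance +1; mR−mL=32/5 → turn +1·90°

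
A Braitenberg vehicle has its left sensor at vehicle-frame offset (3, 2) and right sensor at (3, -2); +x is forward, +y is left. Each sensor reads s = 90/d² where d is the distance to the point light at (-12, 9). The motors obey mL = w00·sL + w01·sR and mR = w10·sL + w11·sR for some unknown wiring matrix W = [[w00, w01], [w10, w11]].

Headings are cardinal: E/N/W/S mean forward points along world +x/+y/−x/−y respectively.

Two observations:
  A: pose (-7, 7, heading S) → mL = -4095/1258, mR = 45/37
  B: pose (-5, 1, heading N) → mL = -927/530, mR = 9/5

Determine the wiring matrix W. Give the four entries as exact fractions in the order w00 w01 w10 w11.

obs A: pose=(-7,7,S) → sL=45/37, sR=45/17, mL=-4095/1258, mR=45/37
obs B: pose=(-5,1,N) → sL=9/5, sR=45/53, mL=-927/530, mR=9/5
sensor matrix S = [[45/37, 45/17], [9/5, 45/53]]; det S = -124416/33337
solve [mL_A; mL_B] = S·[w00; w01] and [mR_A; mR_B] = S·[w10; w11]:
  w00 = -1/2, w01 = -1, w10 = 1, w11 = 0

-1/2 -1 1 0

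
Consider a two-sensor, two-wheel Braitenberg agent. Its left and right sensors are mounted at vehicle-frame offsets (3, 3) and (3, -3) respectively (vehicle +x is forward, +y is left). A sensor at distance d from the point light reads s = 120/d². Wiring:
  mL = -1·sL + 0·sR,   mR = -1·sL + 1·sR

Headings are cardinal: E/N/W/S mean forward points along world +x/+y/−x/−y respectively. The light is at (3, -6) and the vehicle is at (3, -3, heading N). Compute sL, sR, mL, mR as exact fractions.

left sensor world pos  = (0, 0); dL² = 45
right sensor world pos = (6, 0); dR² = 45
sL = 120/45 = 8/3
sR = 120/45 = 8/3
mL = -1·sL + 0·sR = -8/3
mR = -1·sL + 1·sR = 0

8/3 8/3 -8/3 0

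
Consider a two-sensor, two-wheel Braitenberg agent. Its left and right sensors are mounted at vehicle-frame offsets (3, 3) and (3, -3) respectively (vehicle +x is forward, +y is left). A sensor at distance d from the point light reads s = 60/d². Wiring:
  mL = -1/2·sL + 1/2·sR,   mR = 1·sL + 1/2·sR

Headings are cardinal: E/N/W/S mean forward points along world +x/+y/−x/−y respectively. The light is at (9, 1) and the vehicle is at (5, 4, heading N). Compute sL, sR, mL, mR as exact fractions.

left sensor world pos  = (2, 7); dL² = 85
right sensor world pos = (8, 7); dR² = 37
sL = 60/85 = 12/17
sR = 60/37 = 60/37
mL = -1/2·sL + 1/2·sR = 288/629
mR = 1·sL + 1/2·sR = 954/629

12/17 60/37 288/629 954/629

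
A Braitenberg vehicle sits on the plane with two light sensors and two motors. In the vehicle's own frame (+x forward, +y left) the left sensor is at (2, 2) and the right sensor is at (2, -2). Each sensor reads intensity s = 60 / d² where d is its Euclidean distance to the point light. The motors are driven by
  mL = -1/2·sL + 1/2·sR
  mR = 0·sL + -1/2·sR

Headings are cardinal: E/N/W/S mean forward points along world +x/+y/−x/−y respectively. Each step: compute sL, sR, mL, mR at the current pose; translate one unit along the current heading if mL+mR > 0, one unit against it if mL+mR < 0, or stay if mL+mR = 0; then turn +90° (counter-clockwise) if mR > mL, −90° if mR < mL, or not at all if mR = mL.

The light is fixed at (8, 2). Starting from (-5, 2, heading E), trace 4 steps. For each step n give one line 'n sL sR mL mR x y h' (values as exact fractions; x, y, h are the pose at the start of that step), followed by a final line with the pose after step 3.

0 12/25 12/25 0 -6/25 -5 2 E
1 15/37 3/13 -42/481 -3/26 -6 2 S
2 60/257 12/53 -48/13621 -6/53 -6 3 W
3 10/39 6/13 4/39 -3/13 -5 3 N
final -5 2 E

n=0: pose=(-5,2,E); sL=12/25, sR=12/25; mL=0, mR=-6/25; mL+mR=-6/25 → advance -1; mR−mL=-6/25 → turn -1·90°
n=1: pose=(-6,2,S); sL=15/37, sR=3/13; mL=-42/481, mR=-3/26; mL+mR=-15/74 → advance -1; mR−mL=-27/962 → turn -1·90°
n=2: pose=(-6,3,W); sL=60/257, sR=12/53; mL=-48/13621, mR=-6/53; mL+mR=-30/257 → advance -1; mR−mL=-1494/13621 → turn -1·90°
n=3: pose=(-5,3,N); sL=10/39, sR=6/13; mL=4/39, mR=-3/13; mL+mR=-5/39 → advance -1; mR−mL=-1/3 → turn -1·90°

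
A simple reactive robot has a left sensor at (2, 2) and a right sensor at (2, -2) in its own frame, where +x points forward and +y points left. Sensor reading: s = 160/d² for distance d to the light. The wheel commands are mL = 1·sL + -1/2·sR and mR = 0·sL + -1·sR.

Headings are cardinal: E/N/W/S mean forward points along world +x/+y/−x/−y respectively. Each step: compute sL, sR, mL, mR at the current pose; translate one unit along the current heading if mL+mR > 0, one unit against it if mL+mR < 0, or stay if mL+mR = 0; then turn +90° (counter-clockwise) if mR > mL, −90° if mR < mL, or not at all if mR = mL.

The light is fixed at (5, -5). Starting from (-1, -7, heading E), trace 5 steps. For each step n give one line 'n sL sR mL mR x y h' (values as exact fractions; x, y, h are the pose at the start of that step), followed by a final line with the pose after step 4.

n=0: pose=(-1,-7,E); sL=10, sR=5; mL=15/2, mR=-5; mL+mR=5/2 → advance +1; mR−mL=-25/2 → turn -1·90°
n=1: pose=(0,-7,S); sL=32/5, sR=32/13; mL=336/65, mR=-32/13; mL+mR=176/65 → advance +1; mR−mL=-496/65 → turn -1·90°
n=2: pose=(0,-8,W); sL=80/37, sR=16/5; mL=104/185, mR=-16/5; mL+mR=-488/185 → advance -1; mR−mL=-696/185 → turn -1·90°
n=3: pose=(1,-8,N); sL=160/37, sR=32; mL=-432/37, mR=-32; mL+mR=-1616/37 → advance -1; mR−mL=-752/37 → turn -1·90°
n=4: pose=(1,-9,E); sL=20, sR=4; mL=18, mR=-4; mL+mR=14 → advance +1; mR−mL=-22 → turn -1·90°

0 10 5 15/2 -5 -1 -7 E
1 32/5 32/13 336/65 -32/13 0 -7 S
2 80/37 16/5 104/185 -16/5 0 -8 W
3 160/37 32 -432/37 -32 1 -8 N
4 20 4 18 -4 1 -9 E
final 2 -9 S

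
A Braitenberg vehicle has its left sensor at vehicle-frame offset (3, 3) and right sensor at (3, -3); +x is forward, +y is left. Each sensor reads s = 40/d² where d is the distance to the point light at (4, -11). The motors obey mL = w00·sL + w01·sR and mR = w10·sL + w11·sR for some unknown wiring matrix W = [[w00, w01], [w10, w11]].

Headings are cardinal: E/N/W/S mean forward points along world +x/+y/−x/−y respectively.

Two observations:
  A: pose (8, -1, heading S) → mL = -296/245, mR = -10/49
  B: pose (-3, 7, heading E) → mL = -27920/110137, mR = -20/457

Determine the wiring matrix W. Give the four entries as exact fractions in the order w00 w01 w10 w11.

-1 -1 -1/2 0

obs A: pose=(8,-1,S) → sL=20/49, sR=4/5, mL=-296/245, mR=-10/49
obs B: pose=(-3,7,E) → sL=40/457, sR=40/241, mL=-27920/110137, mR=-20/457
sensor matrix S = [[20/49, 4/5], [40/457, 40/241]]; det S = -12288/5396713
solve [mL_A; mL_B] = S·[w00; w01] and [mR_A; mR_B] = S·[w10; w11]:
  w00 = -1, w01 = -1, w10 = -1/2, w11 = 0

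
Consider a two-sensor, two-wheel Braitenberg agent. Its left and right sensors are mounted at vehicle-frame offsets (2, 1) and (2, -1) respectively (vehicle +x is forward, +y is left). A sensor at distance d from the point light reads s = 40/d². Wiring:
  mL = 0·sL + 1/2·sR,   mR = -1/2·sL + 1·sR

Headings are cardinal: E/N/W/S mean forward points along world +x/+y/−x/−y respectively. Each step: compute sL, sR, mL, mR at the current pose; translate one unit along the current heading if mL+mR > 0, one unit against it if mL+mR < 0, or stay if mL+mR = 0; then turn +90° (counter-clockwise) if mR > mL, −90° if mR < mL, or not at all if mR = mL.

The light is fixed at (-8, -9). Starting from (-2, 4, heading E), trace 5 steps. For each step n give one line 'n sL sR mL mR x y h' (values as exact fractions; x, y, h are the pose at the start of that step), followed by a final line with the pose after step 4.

n=0: pose=(-2,4,E); sL=2/13, sR=5/26; mL=5/52, mR=3/26; mL+mR=11/52 → advance +1; mR−mL=1/52 → turn +1·90°
n=1: pose=(-1,4,N); sL=40/261, sR=40/289; mL=20/289, mR=4660/75429; mL+mR=9880/75429 → advance +1; mR−mL=-560/75429 → turn -1·90°
n=2: pose=(-1,5,E); sL=20/153, sR=4/25; mL=2/25, mR=362/3825; mL+mR=668/3825 → advance +1; mR−mL=56/3825 → turn +1·90°
n=3: pose=(0,5,N); sL=8/61, sR=40/337; mL=20/337, mR=1092/20557; mL+mR=2312/20557 → advance +1; mR−mL=-128/20557 → turn -1·90°
n=4: pose=(0,6,E); sL=10/89, sR=5/37; mL=5/74, mR=260/3293; mL+mR=965/6586 → advance +1; mR−mL=75/6586 → turn +1·90°

0 2/13 5/26 5/52 3/26 -2 4 E
1 40/261 40/289 20/289 4660/75429 -1 4 N
2 20/153 4/25 2/25 362/3825 -1 5 E
3 8/61 40/337 20/337 1092/20557 0 5 N
4 10/89 5/37 5/74 260/3293 0 6 E
final 1 6 N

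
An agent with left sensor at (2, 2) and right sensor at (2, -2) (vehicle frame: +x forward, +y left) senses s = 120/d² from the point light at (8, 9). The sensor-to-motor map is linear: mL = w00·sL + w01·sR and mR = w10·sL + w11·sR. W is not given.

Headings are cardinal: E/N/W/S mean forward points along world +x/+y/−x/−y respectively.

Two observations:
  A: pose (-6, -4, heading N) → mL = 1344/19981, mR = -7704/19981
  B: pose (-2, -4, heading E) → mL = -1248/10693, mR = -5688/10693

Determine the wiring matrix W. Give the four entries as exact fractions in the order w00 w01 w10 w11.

-1/2 1/2 -1/2 -1/2

obs A: pose=(-6,-4,N) → sL=120/377, sR=24/53, mL=1344/19981, mR=-7704/19981
obs B: pose=(-2,-4,E) → sL=24/37, sR=120/289, mL=-1248/10693, mR=-5688/10693
sensor matrix S = [[120/377, 24/53], [24/37, 120/289]]; det S = -34518528/213656833
solve [mL_A; mL_B] = S·[w00; w01] and [mR_A; mR_B] = S·[w10; w11]:
  w00 = -1/2, w01 = 1/2, w10 = -1/2, w11 = -1/2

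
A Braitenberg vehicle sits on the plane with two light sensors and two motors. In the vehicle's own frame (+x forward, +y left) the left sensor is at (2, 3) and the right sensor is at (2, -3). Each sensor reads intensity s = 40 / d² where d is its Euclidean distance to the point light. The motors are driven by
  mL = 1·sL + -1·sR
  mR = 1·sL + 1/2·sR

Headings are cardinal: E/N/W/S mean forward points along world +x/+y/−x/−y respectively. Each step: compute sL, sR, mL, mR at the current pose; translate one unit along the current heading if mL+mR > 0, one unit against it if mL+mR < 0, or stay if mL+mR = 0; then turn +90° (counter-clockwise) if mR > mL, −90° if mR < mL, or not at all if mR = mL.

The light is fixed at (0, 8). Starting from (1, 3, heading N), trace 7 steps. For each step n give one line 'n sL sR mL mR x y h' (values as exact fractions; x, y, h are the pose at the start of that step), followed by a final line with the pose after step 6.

n=0: pose=(1,3,N); sL=40/13, sR=8/5; mL=96/65, mR=252/65; mL+mR=348/65 → advance +1; mR−mL=12/5 → turn +1·90°
n=1: pose=(1,4,W); sL=4/5, sR=20; mL=-96/5, mR=54/5; mL+mR=-42/5 → advance -1; mR−mL=30 → turn +1·90°
n=2: pose=(2,4,S); sL=40/61, sR=40/37; mL=-960/2257, mR=2700/2257; mL+mR=1740/2257 → advance +1; mR−mL=60/37 → turn +1·90°
n=3: pose=(2,3,E); sL=2, sR=1/2; mL=3/2, mR=9/4; mL+mR=15/4 → advance +1; mR−mL=3/4 → turn +1·90°
n=4: pose=(3,3,N); sL=40/9, sR=8/9; mL=32/9, mR=44/9; mL+mR=76/9 → advance +1; mR−mL=4/3 → turn +1·90°
n=5: pose=(3,4,W); sL=4/5, sR=20; mL=-96/5, mR=54/5; mL+mR=-42/5 → advance -1; mR−mL=30 → turn +1·90°
n=6: pose=(4,4,S); sL=8/17, sR=40/37; mL=-384/629, mR=636/629; mL+mR=252/629 → advance +1; mR−mL=60/37 → turn +1·90°

0 40/13 8/5 96/65 252/65 1 3 N
1 4/5 20 -96/5 54/5 1 4 W
2 40/61 40/37 -960/2257 2700/2257 2 4 S
3 2 1/2 3/2 9/4 2 3 E
4 40/9 8/9 32/9 44/9 3 3 N
5 4/5 20 -96/5 54/5 3 4 W
6 8/17 40/37 -384/629 636/629 4 4 S
final 4 3 E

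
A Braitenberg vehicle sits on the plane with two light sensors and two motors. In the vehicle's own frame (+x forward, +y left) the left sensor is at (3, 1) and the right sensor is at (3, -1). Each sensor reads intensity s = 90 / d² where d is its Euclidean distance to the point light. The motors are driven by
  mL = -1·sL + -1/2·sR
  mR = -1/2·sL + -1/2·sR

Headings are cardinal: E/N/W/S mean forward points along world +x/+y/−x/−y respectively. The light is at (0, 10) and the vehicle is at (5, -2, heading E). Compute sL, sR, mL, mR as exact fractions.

left sensor world pos  = (8, -1); dL² = 185
right sensor world pos = (8, -3); dR² = 233
sL = 90/185 = 18/37
sR = 90/233 = 90/233
mL = -1·sL + -1/2·sR = -5859/8621
mR = -1/2·sL + -1/2·sR = -3762/8621

18/37 90/233 -5859/8621 -3762/8621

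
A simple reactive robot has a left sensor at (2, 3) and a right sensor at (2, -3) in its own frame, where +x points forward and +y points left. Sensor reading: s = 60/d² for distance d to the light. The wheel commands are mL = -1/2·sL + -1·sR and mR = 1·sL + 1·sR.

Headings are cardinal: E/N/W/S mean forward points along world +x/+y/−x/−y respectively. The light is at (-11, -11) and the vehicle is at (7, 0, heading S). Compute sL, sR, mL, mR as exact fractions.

left sensor world pos  = (10, -2); dL² = 522
right sensor world pos = (4, -2); dR² = 306
sL = 60/522 = 10/87
sR = 60/306 = 10/51
mL = -1/2·sL + -1·sR = -125/493
mR = 1·sL + 1·sR = 460/1479

10/87 10/51 -125/493 460/1479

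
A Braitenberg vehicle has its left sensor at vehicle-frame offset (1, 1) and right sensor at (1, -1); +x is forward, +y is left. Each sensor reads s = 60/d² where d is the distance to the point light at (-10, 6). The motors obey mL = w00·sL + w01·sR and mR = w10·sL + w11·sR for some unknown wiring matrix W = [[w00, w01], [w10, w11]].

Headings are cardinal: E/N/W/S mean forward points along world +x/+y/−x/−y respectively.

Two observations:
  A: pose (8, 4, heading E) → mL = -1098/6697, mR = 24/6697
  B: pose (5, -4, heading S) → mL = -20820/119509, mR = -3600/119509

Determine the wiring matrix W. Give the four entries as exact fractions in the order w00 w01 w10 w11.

-1/2 -1/2 1 -1

obs A: pose=(8,4,E) → sL=30/181, sR=6/37, mL=-1098/6697, mR=24/6697
obs B: pose=(5,-4,S) → sL=60/377, sR=60/317, mL=-20820/119509, mR=-3600/119509
sensor matrix S = [[30/181, 6/37], [60/377, 60/317]]; det S = 4452480/800351773
solve [mL_A; mL_B] = S·[w00; w01] and [mR_A; mR_B] = S·[w10; w11]:
  w00 = -1/2, w01 = -1/2, w10 = 1, w11 = -1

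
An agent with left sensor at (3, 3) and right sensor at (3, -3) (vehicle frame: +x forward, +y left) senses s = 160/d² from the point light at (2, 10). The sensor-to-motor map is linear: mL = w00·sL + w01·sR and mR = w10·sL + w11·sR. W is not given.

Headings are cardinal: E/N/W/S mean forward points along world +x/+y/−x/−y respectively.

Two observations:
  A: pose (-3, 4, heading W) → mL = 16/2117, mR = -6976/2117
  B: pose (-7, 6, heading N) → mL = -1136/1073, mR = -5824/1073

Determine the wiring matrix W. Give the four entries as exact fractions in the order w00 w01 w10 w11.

1 -1/2 -1 -1

obs A: pose=(-3,4,W) → sL=32/29, sR=160/73, mL=16/2117, mR=-6976/2117
obs B: pose=(-7,6,N) → sL=32/29, sR=160/37, mL=-1136/1073, mR=-5824/1073
sensor matrix S = [[32/29, 160/73], [32/29, 160/37]]; det S = 184320/78329
solve [mL_A; mL_B] = S·[w00; w01] and [mR_A; mR_B] = S·[w10; w11]:
  w00 = 1, w01 = -1/2, w10 = -1, w11 = -1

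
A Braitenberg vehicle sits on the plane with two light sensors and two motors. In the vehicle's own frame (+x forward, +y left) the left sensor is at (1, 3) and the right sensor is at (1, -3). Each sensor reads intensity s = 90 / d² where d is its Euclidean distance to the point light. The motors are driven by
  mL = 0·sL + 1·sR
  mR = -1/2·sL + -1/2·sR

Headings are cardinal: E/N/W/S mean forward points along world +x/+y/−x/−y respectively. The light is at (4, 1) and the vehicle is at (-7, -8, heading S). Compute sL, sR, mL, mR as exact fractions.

45/82 45/148 45/148 -5175/12136

left sensor world pos  = (-4, -9); dL² = 164
right sensor world pos = (-10, -9); dR² = 296
sL = 90/164 = 45/82
sR = 90/296 = 45/148
mL = 0·sL + 1·sR = 45/148
mR = -1/2·sL + -1/2·sR = -5175/12136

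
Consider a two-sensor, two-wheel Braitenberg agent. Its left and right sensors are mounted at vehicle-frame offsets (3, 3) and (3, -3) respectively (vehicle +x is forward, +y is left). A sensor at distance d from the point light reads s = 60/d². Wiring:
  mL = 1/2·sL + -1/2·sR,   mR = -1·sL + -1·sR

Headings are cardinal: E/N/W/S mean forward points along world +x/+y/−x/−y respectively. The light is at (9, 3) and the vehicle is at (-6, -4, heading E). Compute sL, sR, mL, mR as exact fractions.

3/8 15/61 63/976 -303/488

left sensor world pos  = (-3, -1); dL² = 160
right sensor world pos = (-3, -7); dR² = 244
sL = 60/160 = 3/8
sR = 60/244 = 15/61
mL = 1/2·sL + -1/2·sR = 63/976
mR = -1·sL + -1·sR = -303/488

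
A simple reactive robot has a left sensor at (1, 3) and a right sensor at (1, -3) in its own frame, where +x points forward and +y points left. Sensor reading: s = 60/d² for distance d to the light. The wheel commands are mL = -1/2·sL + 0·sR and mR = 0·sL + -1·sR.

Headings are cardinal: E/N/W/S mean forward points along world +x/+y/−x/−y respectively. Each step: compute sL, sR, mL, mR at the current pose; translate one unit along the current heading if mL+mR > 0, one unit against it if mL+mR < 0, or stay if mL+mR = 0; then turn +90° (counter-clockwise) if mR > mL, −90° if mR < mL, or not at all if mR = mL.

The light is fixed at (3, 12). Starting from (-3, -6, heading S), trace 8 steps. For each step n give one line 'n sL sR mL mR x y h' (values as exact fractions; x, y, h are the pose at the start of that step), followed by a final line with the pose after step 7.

0 6/37 30/221 -3/37 -30/221 -3 -6 S
1 60/449 12/49 -30/449 -12/49 -3 -5 W
2 3/16 3/13 -3/32 -3/13 -2 -5 N
3 60/241 60/457 -30/241 -60/457 -2 -6 E
4 6/37 30/221 -3/37 -30/221 -3 -6 S
5 60/449 12/49 -30/449 -12/49 -3 -5 W
6 3/16 3/13 -3/32 -3/13 -2 -5 N
7 60/241 60/457 -30/241 -60/457 -2 -6 E
final -3 -6 S

n=0: pose=(-3,-6,S); sL=6/37, sR=30/221; mL=-3/37, mR=-30/221; mL+mR=-1773/8177 → advance -1; mR−mL=-447/8177 → turn -1·90°
n=1: pose=(-3,-5,W); sL=60/449, sR=12/49; mL=-30/449, mR=-12/49; mL+mR=-6858/22001 → advance -1; mR−mL=-3918/22001 → turn -1·90°
n=2: pose=(-2,-5,N); sL=3/16, sR=3/13; mL=-3/32, mR=-3/13; mL+mR=-135/416 → advance -1; mR−mL=-57/416 → turn -1·90°
n=3: pose=(-2,-6,E); sL=60/241, sR=60/457; mL=-30/241, mR=-60/457; mL+mR=-28170/110137 → advance -1; mR−mL=-750/110137 → turn -1·90°
n=4: pose=(-3,-6,S); sL=6/37, sR=30/221; mL=-3/37, mR=-30/221; mL+mR=-1773/8177 → advance -1; mR−mL=-447/8177 → turn -1·90°
n=5: pose=(-3,-5,W); sL=60/449, sR=12/49; mL=-30/449, mR=-12/49; mL+mR=-6858/22001 → advance -1; mR−mL=-3918/22001 → turn -1·90°
n=6: pose=(-2,-5,N); sL=3/16, sR=3/13; mL=-3/32, mR=-3/13; mL+mR=-135/416 → advance -1; mR−mL=-57/416 → turn -1·90°
n=7: pose=(-2,-6,E); sL=60/241, sR=60/457; mL=-30/241, mR=-60/457; mL+mR=-28170/110137 → advance -1; mR−mL=-750/110137 → turn -1·90°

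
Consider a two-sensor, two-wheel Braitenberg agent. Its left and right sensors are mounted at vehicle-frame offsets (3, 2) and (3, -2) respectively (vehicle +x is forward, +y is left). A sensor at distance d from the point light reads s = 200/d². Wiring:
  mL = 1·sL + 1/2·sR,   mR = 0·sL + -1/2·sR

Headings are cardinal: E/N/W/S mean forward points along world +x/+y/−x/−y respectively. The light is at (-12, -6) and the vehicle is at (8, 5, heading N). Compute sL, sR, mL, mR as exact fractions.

5/13 5/17 235/442 -5/34

left sensor world pos  = (6, 8); dL² = 520
right sensor world pos = (10, 8); dR² = 680
sL = 200/520 = 5/13
sR = 200/680 = 5/17
mL = 1·sL + 1/2·sR = 235/442
mR = 0·sL + -1/2·sR = -5/34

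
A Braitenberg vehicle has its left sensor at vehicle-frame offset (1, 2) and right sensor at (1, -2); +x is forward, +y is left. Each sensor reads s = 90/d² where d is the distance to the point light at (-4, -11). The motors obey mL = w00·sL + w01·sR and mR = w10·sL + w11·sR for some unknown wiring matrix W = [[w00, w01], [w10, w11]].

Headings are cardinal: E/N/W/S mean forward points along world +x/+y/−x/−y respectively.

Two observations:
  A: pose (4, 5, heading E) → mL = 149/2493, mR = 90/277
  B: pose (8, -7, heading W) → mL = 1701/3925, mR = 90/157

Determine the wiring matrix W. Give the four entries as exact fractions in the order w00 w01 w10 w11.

1 -1/2 0 1

obs A: pose=(4,5,E) → sL=2/9, sR=90/277, mL=149/2493, mR=90/277
obs B: pose=(8,-7,W) → sL=18/25, sR=90/157, mL=1701/3925, mR=90/157
sensor matrix S = [[2/9, 90/277], [18/25, 90/157]]; det S = -23168/217445
solve [mL_A; mL_B] = S·[w00; w01] and [mR_A; mR_B] = S·[w10; w11]:
  w00 = 1, w01 = -1/2, w10 = 0, w11 = 1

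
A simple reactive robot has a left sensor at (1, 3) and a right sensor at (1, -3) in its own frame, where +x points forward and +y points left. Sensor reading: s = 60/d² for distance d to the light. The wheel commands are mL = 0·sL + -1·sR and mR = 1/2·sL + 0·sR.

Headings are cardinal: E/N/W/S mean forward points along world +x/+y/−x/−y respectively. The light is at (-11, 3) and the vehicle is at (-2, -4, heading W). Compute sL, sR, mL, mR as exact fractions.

15/41 3/4 -3/4 15/82

left sensor world pos  = (-3, -7); dL² = 164
right sensor world pos = (-3, -1); dR² = 80
sL = 60/164 = 15/41
sR = 60/80 = 3/4
mL = 0·sL + -1·sR = -3/4
mR = 1/2·sL + 0·sR = 15/82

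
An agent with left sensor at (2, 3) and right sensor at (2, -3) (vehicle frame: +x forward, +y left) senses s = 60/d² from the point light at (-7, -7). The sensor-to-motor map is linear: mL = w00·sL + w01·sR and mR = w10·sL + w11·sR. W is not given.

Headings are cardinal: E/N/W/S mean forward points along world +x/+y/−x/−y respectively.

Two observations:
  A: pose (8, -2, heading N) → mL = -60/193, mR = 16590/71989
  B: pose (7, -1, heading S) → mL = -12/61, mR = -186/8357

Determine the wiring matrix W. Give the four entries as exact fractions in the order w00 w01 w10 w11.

-1 0 1 -1/2

obs A: pose=(8,-2,N) → sL=60/193, sR=60/373, mL=-60/193, mR=16590/71989
obs B: pose=(7,-1,S) → sL=12/61, sR=60/137, mL=-12/61, mR=-186/8357
sensor matrix S = [[60/193, 60/373], [12/61, 60/137]]; det S = 62873280/601612073
solve [mL_A; mL_B] = S·[w00; w01] and [mR_A; mR_B] = S·[w10; w11]:
  w00 = -1, w01 = 0, w10 = 1, w11 = -1/2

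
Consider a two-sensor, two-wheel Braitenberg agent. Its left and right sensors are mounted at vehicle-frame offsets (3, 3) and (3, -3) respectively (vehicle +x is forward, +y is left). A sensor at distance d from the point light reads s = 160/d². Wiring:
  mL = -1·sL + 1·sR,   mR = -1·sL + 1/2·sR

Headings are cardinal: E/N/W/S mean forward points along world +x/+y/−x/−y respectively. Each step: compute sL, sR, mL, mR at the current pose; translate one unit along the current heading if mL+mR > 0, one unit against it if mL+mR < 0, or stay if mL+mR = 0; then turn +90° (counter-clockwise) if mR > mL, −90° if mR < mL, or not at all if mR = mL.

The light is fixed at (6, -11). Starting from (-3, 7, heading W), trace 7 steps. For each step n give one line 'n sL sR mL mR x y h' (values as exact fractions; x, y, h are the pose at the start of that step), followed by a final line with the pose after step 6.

n=0: pose=(-3,7,W); sL=160/369, sR=32/117; mL=-256/1599, mR=-1424/4797; mL+mR=-2192/4797 → advance -1; mR−mL=-16/117 → turn -1·90°
n=1: pose=(-2,7,N); sL=80/281, sR=80/233; mL=3840/65473, mR=-7400/65473; mL+mR=-3560/65473 → advance -1; mR−mL=-40/233 → turn -1·90°
n=2: pose=(-2,6,E); sL=32/85, sR=160/221; mL=384/1105, mR=-16/1105; mL+mR=368/1105 → advance +1; mR−mL=-80/221 → turn -1·90°
n=3: pose=(-1,6,S); sL=40/53, sR=20/37; mL=-420/1961, mR=-950/1961; mL+mR=-1370/1961 → advance -1; mR−mL=-10/37 → turn -1·90°
n=4: pose=(-1,7,W); sL=32/65, sR=160/541; mL=-6912/35165, mR=-12112/35165; mL+mR=-19024/35165 → advance -1; mR−mL=-80/541 → turn -1·90°
n=5: pose=(0,7,N); sL=80/261, sR=16/45; mL=64/1305, mR=-56/435; mL+mR=-104/1305 → advance -1; mR−mL=-8/45 → turn -1·90°
n=6: pose=(0,6,E); sL=160/409, sR=32/41; mL=6528/16769, mR=-16/16769; mL+mR=6512/16769 → advance +1; mR−mL=-16/41 → turn -1·90°

0 160/369 32/117 -256/1599 -1424/4797 -3 7 W
1 80/281 80/233 3840/65473 -7400/65473 -2 7 N
2 32/85 160/221 384/1105 -16/1105 -2 6 E
3 40/53 20/37 -420/1961 -950/1961 -1 6 S
4 32/65 160/541 -6912/35165 -12112/35165 -1 7 W
5 80/261 16/45 64/1305 -56/435 0 7 N
6 160/409 32/41 6528/16769 -16/16769 0 6 E
final 1 6 S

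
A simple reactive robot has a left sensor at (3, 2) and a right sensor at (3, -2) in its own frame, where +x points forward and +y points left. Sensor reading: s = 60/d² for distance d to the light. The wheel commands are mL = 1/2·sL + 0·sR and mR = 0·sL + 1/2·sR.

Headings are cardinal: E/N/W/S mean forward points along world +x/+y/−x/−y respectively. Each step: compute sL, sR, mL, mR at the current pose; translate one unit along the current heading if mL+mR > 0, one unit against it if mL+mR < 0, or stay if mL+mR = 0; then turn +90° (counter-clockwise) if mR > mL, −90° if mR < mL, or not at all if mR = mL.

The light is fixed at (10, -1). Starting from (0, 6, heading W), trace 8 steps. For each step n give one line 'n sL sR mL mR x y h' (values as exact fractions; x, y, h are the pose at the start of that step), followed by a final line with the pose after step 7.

0 30/97 6/25 15/97 3/25 0 6 W
1 60/269 60/181 30/269 30/181 -1 6 N
2 15/58 15/74 15/116 15/148 -1 7 W
3 60/317 60/221 30/317 30/221 -2 7 N
4 30/137 30/173 15/137 15/173 -2 8 W
5 20/123 12/53 10/123 6/53 -3 8 N
6 3/16 3/20 3/32 3/40 -3 9 W
7 12/85 60/313 6/85 30/313 -4 9 N
final -4 10 W

n=0: pose=(0,6,W); sL=30/97, sR=6/25; mL=15/97, mR=3/25; mL+mR=666/2425 → advance +1; mR−mL=-84/2425 → turn -1·90°
n=1: pose=(-1,6,N); sL=60/269, sR=60/181; mL=30/269, mR=30/181; mL+mR=13500/48689 → advance +1; mR−mL=2640/48689 → turn +1·90°
n=2: pose=(-1,7,W); sL=15/58, sR=15/74; mL=15/116, mR=15/148; mL+mR=495/2146 → advance +1; mR−mL=-30/1073 → turn -1·90°
n=3: pose=(-2,7,N); sL=60/317, sR=60/221; mL=30/317, mR=30/221; mL+mR=16140/70057 → advance +1; mR−mL=2880/70057 → turn +1·90°
n=4: pose=(-2,8,W); sL=30/137, sR=30/173; mL=15/137, mR=15/173; mL+mR=4650/23701 → advance +1; mR−mL=-540/23701 → turn -1·90°
n=5: pose=(-3,8,N); sL=20/123, sR=12/53; mL=10/123, mR=6/53; mL+mR=1268/6519 → advance +1; mR−mL=208/6519 → turn +1·90°
n=6: pose=(-3,9,W); sL=3/16, sR=3/20; mL=3/32, mR=3/40; mL+mR=27/160 → advance +1; mR−mL=-3/160 → turn -1·90°
n=7: pose=(-4,9,N); sL=12/85, sR=60/313; mL=6/85, mR=30/313; mL+mR=4428/26605 → advance +1; mR−mL=672/26605 → turn +1·90°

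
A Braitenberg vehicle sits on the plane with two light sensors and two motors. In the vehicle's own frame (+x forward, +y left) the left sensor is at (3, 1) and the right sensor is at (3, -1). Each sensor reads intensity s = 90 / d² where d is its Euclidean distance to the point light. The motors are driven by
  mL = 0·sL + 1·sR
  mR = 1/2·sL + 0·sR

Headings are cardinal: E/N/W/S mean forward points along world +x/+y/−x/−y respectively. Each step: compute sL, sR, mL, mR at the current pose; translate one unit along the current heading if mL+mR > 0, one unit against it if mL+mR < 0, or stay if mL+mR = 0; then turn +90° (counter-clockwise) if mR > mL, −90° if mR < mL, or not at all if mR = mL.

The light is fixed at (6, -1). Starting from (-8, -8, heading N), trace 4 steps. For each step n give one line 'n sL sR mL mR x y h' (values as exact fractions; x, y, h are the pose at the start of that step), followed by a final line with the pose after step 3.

n=0: pose=(-8,-8,N); sL=90/241, sR=18/37; mL=18/37, mR=45/241; mL+mR=6003/8917 → advance +1; mR−mL=-2673/8917 → turn -1·90°
n=1: pose=(-8,-7,E); sL=45/73, sR=9/17; mL=9/17, mR=45/146; mL+mR=2079/2482 → advance +1; mR−mL=-549/2482 → turn -1·90°
n=2: pose=(-7,-7,S); sL=2/5, sR=90/277; mL=90/277, mR=1/5; mL+mR=727/1385 → advance +1; mR−mL=-173/1385 → turn -1·90°
n=3: pose=(-7,-8,W); sL=9/32, sR=45/146; mL=45/146, mR=9/64; mL+mR=2097/4672 → advance +1; mR−mL=-783/4672 → turn -1·90°

0 90/241 18/37 18/37 45/241 -8 -8 N
1 45/73 9/17 9/17 45/146 -8 -7 E
2 2/5 90/277 90/277 1/5 -7 -7 S
3 9/32 45/146 45/146 9/64 -7 -8 W
final -8 -8 N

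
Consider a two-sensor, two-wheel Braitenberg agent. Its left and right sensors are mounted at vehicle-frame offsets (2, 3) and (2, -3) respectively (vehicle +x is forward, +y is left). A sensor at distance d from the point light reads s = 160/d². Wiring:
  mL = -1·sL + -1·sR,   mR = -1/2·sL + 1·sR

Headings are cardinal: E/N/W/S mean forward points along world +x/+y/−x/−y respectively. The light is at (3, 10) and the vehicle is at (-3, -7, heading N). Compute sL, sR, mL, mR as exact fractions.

80/153 80/117 -800/663 280/663

left sensor world pos  = (-6, -5); dL² = 306
right sensor world pos = (0, -5); dR² = 234
sL = 160/306 = 80/153
sR = 160/234 = 80/117
mL = -1·sL + -1·sR = -800/663
mR = -1/2·sL + 1·sR = 280/663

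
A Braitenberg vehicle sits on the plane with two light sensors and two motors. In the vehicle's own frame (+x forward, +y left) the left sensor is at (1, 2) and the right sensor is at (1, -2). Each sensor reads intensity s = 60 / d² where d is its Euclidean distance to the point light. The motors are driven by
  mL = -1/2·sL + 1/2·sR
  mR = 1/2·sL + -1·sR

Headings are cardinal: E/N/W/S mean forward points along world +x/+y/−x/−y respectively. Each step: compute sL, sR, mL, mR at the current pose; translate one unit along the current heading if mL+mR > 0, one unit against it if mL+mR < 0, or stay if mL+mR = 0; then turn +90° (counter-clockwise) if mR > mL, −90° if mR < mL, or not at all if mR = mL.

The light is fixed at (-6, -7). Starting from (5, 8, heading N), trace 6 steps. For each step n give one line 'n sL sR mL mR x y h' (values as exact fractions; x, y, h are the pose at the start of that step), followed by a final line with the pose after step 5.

0 60/337 12/85 -528/28645 -1494/28645 5 8 N
1 3/20 5/24 7/240 -2/15 5 7 E
2 60/313 60/233 2400/72929 -11790/72929 4 7 S
3 6/25 6/37 -36/925 -39/925 4 8 W
4 60/337 12/85 -528/28645 -1494/28645 5 8 N
5 3/20 5/24 7/240 -2/15 5 7 E
final 4 7 S

n=0: pose=(5,8,N); sL=60/337, sR=12/85; mL=-528/28645, mR=-1494/28645; mL+mR=-6/85 → advance -1; mR−mL=-966/28645 → turn -1·90°
n=1: pose=(5,7,E); sL=3/20, sR=5/24; mL=7/240, mR=-2/15; mL+mR=-5/48 → advance -1; mR−mL=-13/80 → turn -1·90°
n=2: pose=(4,7,S); sL=60/313, sR=60/233; mL=2400/72929, mR=-11790/72929; mL+mR=-30/233 → advance -1; mR−mL=-14190/72929 → turn -1·90°
n=3: pose=(4,8,W); sL=6/25, sR=6/37; mL=-36/925, mR=-39/925; mL+mR=-3/37 → advance -1; mR−mL=-3/925 → turn -1·90°
n=4: pose=(5,8,N); sL=60/337, sR=12/85; mL=-528/28645, mR=-1494/28645; mL+mR=-6/85 → advance -1; mR−mL=-966/28645 → turn -1·90°
n=5: pose=(5,7,E); sL=3/20, sR=5/24; mL=7/240, mR=-2/15; mL+mR=-5/48 → advance -1; mR−mL=-13/80 → turn -1·90°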